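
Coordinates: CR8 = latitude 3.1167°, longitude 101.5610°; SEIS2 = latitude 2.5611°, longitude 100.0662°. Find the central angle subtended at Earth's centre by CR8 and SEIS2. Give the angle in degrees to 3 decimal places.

Δφ = -0.5556°,  Δλ = -1.4948°
a = sin²(Δφ/2) + cos φ₁ cos φ₂ sin²(Δλ/2) = 0.000193
c = 2·arcsin(√a) = 0.027803 rad = 1.5930°

1.593°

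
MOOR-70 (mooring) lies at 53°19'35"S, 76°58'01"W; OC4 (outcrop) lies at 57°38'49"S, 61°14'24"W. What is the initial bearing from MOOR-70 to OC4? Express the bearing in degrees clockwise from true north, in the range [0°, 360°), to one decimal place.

MOOR-70: φ = -53.32639°, λ = -76.96694°
OC4: φ = -57.64694°, λ = -61.24000°
Δλ = 15.7269°
y = sin Δλ · cos φ₂ = 0.145050
x = cos φ₁ sin φ₂ − sin φ₁ cos φ₂ cos Δλ = -0.091404
θ = atan2(y, x) = 122.2173° → 122.2173° (mod 360°)

122.2°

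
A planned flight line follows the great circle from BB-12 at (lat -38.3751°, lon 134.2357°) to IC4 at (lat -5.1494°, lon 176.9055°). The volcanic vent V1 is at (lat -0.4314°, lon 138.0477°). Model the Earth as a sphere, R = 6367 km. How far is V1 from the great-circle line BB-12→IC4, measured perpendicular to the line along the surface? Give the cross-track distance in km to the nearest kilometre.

3336 km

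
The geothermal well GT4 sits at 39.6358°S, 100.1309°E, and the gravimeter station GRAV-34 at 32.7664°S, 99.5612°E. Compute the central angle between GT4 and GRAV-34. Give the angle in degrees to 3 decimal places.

6.885°

Δφ = 6.8694°,  Δλ = -0.5697°
a = sin²(Δφ/2) + cos φ₁ cos φ₂ sin²(Δλ/2) = 0.003605
c = 2·arcsin(√a) = 0.120161 rad = 6.8847°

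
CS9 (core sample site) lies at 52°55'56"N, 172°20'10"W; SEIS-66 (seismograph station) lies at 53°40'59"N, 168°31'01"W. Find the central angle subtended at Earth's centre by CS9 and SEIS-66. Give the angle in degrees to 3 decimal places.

2.402°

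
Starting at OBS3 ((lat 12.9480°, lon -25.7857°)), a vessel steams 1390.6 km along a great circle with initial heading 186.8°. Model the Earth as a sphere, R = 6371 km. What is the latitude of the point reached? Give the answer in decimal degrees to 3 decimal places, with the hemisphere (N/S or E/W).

0.527°N

δ = d/R = 1390.6/6371 = 0.218270 rad
φ₂ = arcsin(sin φ₁ cos δ + cos φ₁ sin δ cos θ)
   = arcsin(0.22407·0.97627 + 0.97457·0.21654·-0.99297) = 0.52709°
λ₂ = λ₁ + atan2(sin θ sin δ cos φ₁, cos δ − sin φ₁ sin φ₂) = -27.25495°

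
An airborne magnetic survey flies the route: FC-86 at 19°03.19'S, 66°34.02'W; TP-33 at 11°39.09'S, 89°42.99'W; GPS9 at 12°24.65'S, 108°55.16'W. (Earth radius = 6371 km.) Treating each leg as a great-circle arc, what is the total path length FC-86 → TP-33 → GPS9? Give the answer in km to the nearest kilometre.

4702 km

FC-86: φ = -19.05317°, λ = -66.56700°
TP-33: φ = -11.65150°, λ = -89.71650°
GPS9: φ = -12.41083°, λ = -108.91933°
FC-86→TP-33: c = 0.409980 rad, d = 2611.98 km
TP-33→GPS9: c = 0.327989 rad, d = 2089.62 km
Total = 2611.98 + 2089.62 = 4701.60 km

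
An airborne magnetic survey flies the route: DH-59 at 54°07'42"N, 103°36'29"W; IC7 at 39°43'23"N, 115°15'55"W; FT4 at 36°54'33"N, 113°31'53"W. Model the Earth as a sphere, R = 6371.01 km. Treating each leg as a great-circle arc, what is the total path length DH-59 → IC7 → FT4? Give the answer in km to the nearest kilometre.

DH-59: φ = +54.12833°, λ = -103.60806°
IC7: φ = +39.72306°, λ = -115.26528°
FT4: φ = +36.90917°, λ = -113.53139°
DH-59→IC7: c = 0.286410 rad, d = 1824.72 km
IC7→FT4: c = 0.054547 rad, d = 347.52 km
Total = 1824.72 + 347.52 = 2172.24 km

2172 km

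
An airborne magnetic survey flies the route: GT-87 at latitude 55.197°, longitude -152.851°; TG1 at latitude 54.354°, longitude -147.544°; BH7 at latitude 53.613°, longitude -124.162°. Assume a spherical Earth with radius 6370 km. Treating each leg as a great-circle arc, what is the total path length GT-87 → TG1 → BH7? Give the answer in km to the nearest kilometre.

GT-87→TG1: c = 0.055398 rad, d = 352.88 km
TG1→BH7: c = 0.239211 rad, d = 1523.77 km
Total = 352.88 + 1523.77 = 1876.65 km

1877 km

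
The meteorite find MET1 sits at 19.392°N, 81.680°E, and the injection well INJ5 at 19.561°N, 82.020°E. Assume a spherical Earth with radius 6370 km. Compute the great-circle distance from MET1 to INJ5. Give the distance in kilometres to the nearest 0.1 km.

40.3 km

Δφ = 0.1690°,  Δλ = 0.3400°
a = sin²(Δφ/2) + cos φ₁ cos φ₂ sin²(Δλ/2) = 0.000010
c = 2·arcsin(√a) = 0.006324 rad = 0.3624°
d = R·c = 6370 × 0.006324 = 40.3 km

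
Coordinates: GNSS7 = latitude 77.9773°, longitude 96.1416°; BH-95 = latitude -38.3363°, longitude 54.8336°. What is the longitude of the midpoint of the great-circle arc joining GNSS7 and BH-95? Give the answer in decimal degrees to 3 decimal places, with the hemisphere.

63.148°E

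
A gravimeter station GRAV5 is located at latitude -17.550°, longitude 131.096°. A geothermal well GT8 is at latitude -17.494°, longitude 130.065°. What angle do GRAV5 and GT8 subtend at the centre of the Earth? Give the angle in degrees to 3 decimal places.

Δφ = 0.0560°,  Δλ = -1.0310°
a = sin²(Δφ/2) + cos φ₁ cos φ₂ sin²(Δλ/2) = 0.000074
c = 2·arcsin(√a) = 0.017187 rad = 0.9848°

0.985°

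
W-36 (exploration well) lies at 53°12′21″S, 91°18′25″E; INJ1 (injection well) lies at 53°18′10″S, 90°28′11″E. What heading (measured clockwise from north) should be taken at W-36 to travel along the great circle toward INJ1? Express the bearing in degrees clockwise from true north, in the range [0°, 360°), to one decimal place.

258.7°

W-36: φ = -53.20583°, λ = +91.30694°
INJ1: φ = -53.30278°, λ = +90.46972°
Δλ = -0.8372°
y = sin Δλ · cos φ₂ = -0.008732
x = cos φ₁ sin φ₂ − sin φ₁ cos φ₂ cos Δλ = -0.001743
θ = atan2(y, x) = -101.2893° → 258.7107° (mod 360°)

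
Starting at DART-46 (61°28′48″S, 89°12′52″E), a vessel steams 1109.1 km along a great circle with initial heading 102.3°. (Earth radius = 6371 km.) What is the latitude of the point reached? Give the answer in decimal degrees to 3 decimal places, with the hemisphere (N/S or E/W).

DART-46: φ = -61.48000°, λ = +89.21444°
δ = d/R = 1109.1/6371 = 0.174086 rad
φ₂ = arcsin(sin φ₁ cos δ + cos φ₁ sin δ cos θ)
   = arcsin(-0.87865·0.98489 + 0.47747·0.17321·-0.21303) = -62.00490°
λ₂ = λ₁ + atan2(sin θ sin δ cos φ₁, cos δ − sin φ₁ sin φ₂) = 110.34726°

62.005°S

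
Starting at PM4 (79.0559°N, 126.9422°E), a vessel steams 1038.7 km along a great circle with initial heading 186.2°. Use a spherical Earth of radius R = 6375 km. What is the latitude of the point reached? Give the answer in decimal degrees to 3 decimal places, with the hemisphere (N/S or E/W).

δ = d/R = 1038.7/6375 = 0.162933 rad
φ₂ = arcsin(sin φ₁ cos δ + cos φ₁ sin δ cos θ)
   = arcsin(0.98181·0.98676 + 0.18985·0.16221·-0.99415) = 69.75031°
λ₂ = λ₁ + atan2(sin θ sin δ cos φ₁, cos δ − sin φ₁ sin φ₂) = 124.04086°

69.750°N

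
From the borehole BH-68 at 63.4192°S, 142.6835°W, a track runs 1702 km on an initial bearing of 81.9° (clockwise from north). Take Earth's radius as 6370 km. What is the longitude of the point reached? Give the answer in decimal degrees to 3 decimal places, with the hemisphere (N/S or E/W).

δ = d/R = 1702/6370 = 0.267190 rad
φ₂ = arcsin(sin φ₁ cos δ + cos φ₁ sin δ cos θ)
   = arcsin(-0.89430·0.96452 + 0.44746·0.26402·0.14090) = -57.77121°
λ₂ = λ₁ + atan2(sin θ sin δ cos φ₁, cos δ − sin φ₁ sin φ₂) = -113.33423°

113.334°W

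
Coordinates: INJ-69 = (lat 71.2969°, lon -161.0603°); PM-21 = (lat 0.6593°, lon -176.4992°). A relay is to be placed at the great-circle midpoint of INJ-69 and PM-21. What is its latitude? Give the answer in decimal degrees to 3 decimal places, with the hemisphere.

36.160°N

Bx = cos φ₂ cos Δλ = 0.963851,  By = cos φ₂ sin Δλ = -0.266193
φₘ = atan2(sin φ₁ + sin φ₂, √((cos φ₁ + Bx)² + By²)) = 36.16021°
λₘ = λ₁ + atan2(By, cos φ₁ + Bx) = -172.76811°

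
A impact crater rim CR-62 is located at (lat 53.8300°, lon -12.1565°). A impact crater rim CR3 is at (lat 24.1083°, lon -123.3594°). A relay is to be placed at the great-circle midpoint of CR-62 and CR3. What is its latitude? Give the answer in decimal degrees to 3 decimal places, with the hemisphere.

53.798°N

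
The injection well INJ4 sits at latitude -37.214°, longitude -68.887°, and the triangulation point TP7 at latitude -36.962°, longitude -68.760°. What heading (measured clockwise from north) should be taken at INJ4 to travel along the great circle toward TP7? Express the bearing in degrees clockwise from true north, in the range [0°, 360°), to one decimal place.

21.9°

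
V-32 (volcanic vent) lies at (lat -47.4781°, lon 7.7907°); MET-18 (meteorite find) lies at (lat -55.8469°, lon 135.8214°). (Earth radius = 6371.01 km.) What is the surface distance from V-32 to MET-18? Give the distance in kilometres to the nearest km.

7551 km

Δφ = -8.3688°,  Δλ = 128.0307°
a = sin²(Δφ/2) + cos φ₁ cos φ₂ sin²(Δλ/2) = 0.311926
c = 2·arcsin(√a) = 1.185162 rad = 67.9048°
d = R·c = 6371.01 × 1.185162 = 7550.7 km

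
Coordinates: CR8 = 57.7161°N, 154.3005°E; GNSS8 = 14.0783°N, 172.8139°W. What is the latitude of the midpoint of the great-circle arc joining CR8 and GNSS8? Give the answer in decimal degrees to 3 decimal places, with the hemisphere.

Bx = cos φ₂ cos Δλ = 0.814534,  By = cos φ₂ sin Δλ = 0.526655
φₘ = atan2(sin φ₁ + sin φ₂, √((cos φ₁ + Bx)² + By²)) = 36.94038°
λₘ = λ₁ + atan2(By, cos φ₁ + Bx) = 175.63144°

36.940°N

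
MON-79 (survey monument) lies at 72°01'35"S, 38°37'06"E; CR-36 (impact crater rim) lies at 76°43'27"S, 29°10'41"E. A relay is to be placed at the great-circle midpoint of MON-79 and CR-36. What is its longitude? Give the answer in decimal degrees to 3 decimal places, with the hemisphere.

MON-79: φ = -72.02639°, λ = +38.61833°
CR-36: φ = -76.72417°, λ = +29.17806°
Bx = cos φ₂ cos Δλ = 0.226529,  By = cos φ₂ sin Δλ = -0.037665
φₘ = atan2(sin φ₁ + sin φ₂, √((cos φ₁ + Bx)² + By²)) = -74.42461°
λₘ = λ₁ + atan2(By, cos φ₁ + Bx) = 34.59203°

34.592°E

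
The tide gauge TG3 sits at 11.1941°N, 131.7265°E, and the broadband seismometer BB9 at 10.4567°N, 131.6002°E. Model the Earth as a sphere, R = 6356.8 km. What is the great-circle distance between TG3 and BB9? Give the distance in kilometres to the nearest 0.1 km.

83.0 km

Δφ = -0.7374°,  Δλ = -0.1263°
a = sin²(Δφ/2) + cos φ₁ cos φ₂ sin²(Δλ/2) = 0.000043
c = 2·arcsin(√a) = 0.013051 rad = 0.7478°
d = R·c = 6356.8 × 0.013051 = 83.0 km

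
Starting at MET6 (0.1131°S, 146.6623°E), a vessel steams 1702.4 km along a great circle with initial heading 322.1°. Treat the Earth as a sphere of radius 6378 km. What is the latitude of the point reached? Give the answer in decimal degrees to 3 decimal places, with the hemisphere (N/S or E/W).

δ = d/R = 1702.4/6378 = 0.266918 rad
φ₂ = arcsin(sin φ₁ cos δ + cos φ₁ sin δ cos θ)
   = arcsin(-0.00197·0.96459 + 1.00000·0.26376·0.78908) = 11.90115°
λ₂ = λ₁ + atan2(sin θ sin δ cos φ₁, cos δ − sin φ₁ sin φ₂) = 137.13121°

11.901°N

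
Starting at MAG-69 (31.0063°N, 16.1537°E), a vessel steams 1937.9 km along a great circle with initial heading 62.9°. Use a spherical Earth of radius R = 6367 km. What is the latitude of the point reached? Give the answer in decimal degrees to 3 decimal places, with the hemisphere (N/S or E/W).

δ = d/R = 1937.9/6367 = 0.304366 rad
φ₂ = arcsin(sin φ₁ cos δ + cos φ₁ sin δ cos θ)
   = arcsin(0.51513·0.95404 + 0.85711·0.29969·0.45554) = 37.47892°
λ₂ = λ₁ + atan2(sin θ sin δ cos φ₁, cos δ − sin φ₁ sin φ₂) = 35.79815°

37.479°N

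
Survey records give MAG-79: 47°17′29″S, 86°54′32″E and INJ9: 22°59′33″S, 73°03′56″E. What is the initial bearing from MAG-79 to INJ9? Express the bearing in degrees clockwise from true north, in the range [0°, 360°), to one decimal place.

330.7°

MAG-79: φ = -47.29139°, λ = +86.90889°
INJ9: φ = -22.99250°, λ = +73.06556°
Δλ = -13.8433°
y = sin Δλ · cos φ₂ = -0.220259
x = cos φ₁ sin φ₂ − sin φ₁ cos φ₂ cos Δλ = 0.391849
θ = atan2(y, x) = -29.3405° → 330.6595° (mod 360°)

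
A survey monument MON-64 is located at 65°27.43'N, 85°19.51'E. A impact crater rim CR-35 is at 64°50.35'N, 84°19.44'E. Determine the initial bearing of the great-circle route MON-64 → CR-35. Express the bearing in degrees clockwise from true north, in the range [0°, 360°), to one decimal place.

MON-64: φ = +65.45717°, λ = +85.32517°
CR-35: φ = +64.83917°, λ = +84.32400°
Δλ = -1.0012°
y = sin Δλ · cos φ₂ = -0.007429
x = cos φ₁ sin φ₂ − sin φ₁ cos φ₂ cos Δλ = -0.010727
θ = atan2(y, x) = -145.2961° → 214.7039° (mod 360°)

214.7°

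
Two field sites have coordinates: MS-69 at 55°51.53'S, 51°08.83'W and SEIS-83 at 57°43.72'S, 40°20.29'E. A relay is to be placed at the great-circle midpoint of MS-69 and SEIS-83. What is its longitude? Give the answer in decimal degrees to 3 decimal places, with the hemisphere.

6.870°W

MS-69: φ = -55.85883°, λ = -51.14717°
SEIS-83: φ = -57.72867°, λ = +40.33817°
Bx = cos φ₂ cos Δλ = -0.013840,  By = cos φ₂ sin Δλ = 0.533750
φₘ = atan2(sin φ₁ + sin φ₂, √((cos φ₁ + Bx)² + By²)) = -65.44247°
λₘ = λ₁ + atan2(By, cos φ₁ + Bx) = -6.87019°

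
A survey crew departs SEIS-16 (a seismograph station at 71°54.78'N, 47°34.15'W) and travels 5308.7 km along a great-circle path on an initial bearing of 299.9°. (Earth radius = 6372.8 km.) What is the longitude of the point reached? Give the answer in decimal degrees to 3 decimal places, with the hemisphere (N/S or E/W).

150.035°W

SEIS-16: φ = +71.91300°, λ = -47.56917°
δ = d/R = 5308.7/6372.8 = 0.833025 rad
φ₂ = arcsin(sin φ₁ cos δ + cos φ₁ sin δ cos θ)
   = arcsin(0.95059·0.67264 + 0.31046·0.73997·0.49849) = 48.93120°
λ₂ = λ₁ + atan2(sin θ sin δ cos φ₁, cos δ − sin φ₁ sin φ₂) = -150.03494°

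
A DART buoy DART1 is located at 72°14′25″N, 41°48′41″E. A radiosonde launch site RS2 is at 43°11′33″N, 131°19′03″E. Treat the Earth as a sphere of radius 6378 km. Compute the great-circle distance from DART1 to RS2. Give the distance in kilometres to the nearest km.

5474 km

DART1: φ = +72.24028°, λ = +41.81139°
RS2: φ = +43.19250°, λ = +131.31750°
Δφ = -29.0478°,  Δλ = 89.5061°
a = sin²(Δφ/2) + cos φ₁ cos φ₂ sin²(Δλ/2) = 0.173125
c = 2·arcsin(√a) = 0.858266 rad = 49.1750°
d = R·c = 6378 × 0.858266 = 5474.0 km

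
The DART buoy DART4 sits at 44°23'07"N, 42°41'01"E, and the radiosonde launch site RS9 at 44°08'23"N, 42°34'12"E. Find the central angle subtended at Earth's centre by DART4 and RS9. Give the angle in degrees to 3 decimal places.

DART4: φ = +44.38528°, λ = +42.68361°
RS9: φ = +44.13972°, λ = +42.57000°
Δφ = -0.2456°,  Δλ = -0.1136°
a = sin²(Δφ/2) + cos φ₁ cos φ₂ sin²(Δλ/2) = 0.000005
c = 2·arcsin(√a) = 0.004515 rad = 0.2587°

0.259°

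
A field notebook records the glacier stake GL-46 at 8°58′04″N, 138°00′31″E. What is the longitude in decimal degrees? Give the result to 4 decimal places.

138.0086°E

138° + 0′/60 + 31″/3600 = 138 + 0.00000 + 0.00861 = 138.0086°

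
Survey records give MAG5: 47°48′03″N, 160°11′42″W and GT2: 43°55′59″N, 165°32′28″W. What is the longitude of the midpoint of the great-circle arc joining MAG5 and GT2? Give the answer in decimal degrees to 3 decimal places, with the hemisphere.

162.961°W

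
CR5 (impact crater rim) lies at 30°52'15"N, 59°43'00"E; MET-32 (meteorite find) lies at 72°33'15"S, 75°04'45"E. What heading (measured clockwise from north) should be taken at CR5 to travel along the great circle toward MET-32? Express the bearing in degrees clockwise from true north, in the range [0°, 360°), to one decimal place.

175.3°

CR5: φ = +30.87083°, λ = +59.71667°
MET-32: φ = -72.55417°, λ = +75.07917°
Δλ = 15.3625°
y = sin Δλ · cos φ₂ = 0.079426
x = cos φ₁ sin φ₂ − sin φ₁ cos φ₂ cos Δλ = -0.967178
θ = atan2(y, x) = 175.3053° → 175.3053° (mod 360°)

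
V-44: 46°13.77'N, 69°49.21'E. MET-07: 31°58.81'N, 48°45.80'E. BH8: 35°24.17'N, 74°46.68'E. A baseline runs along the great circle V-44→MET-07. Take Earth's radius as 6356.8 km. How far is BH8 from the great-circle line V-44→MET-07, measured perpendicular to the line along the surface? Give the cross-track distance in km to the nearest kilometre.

1237 km

V-44: φ = +46.22950°, λ = +69.82017°
MET-07: φ = +31.98017°, λ = +48.76333°
BH8: φ = +35.40283°, λ = +74.77800°
δ₁₃ = central angle V-44→BH8 = 0.199881 rad  (haversine)
θ₁₃ = bearing V-44→BH8 = 159.220°,  θ₁₂ = bearing V-44→MET-07 = 236.042°
dₓₜ = R·arcsin(sin δ₁₃ · sin(θ₁₃ − θ₁₂)) = 6356.8·arcsin(0.19855·sin(-76.822°)) = -1236.708 km
|dₓₜ| = 1236.708 km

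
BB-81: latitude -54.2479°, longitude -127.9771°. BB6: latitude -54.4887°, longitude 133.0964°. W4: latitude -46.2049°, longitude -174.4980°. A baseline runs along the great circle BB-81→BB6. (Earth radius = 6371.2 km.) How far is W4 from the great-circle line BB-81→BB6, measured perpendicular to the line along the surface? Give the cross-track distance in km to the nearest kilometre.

2086 km

δ₁₃ = central angle BB-81→W4 = 0.527563 rad  (haversine)
θ₁₃ = bearing BB-81→W4 = 265.982°,  θ₁₂ = bearing BB-81→BB6 = 226.280°
dₓₜ = R·arcsin(sin δ₁₃ · sin(θ₁₃ − θ₁₂)) = 6371.2·arcsin(0.50343·sin(39.703°)) = 2085.999 km
|dₓₜ| = 2085.999 km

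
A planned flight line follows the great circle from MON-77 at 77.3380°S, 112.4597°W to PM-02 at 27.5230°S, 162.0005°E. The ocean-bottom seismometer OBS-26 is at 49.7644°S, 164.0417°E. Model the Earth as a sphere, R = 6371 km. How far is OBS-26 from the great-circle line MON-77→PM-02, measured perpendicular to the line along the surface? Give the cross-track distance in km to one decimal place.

454.3 km

δ₁₃ = central angle MON-77→OBS-26 = 0.706158 rad  (haversine)
θ₁₃ = bearing MON-77→OBS-26 = 261.495°,  θ₁₂ = bearing MON-77→PM-02 = 267.797°
dₓₜ = R·arcsin(sin δ₁₃ · sin(θ₁₃ − θ₁₂)) = 6371·arcsin(0.64892·sin(-6.303°)) = -454.260 km
|dₓₜ| = 454.260 km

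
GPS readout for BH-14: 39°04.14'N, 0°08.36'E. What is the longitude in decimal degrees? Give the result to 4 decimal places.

0.1393°E

0° + 8.36′/60 = 0 + 0.13933 = 0.1393°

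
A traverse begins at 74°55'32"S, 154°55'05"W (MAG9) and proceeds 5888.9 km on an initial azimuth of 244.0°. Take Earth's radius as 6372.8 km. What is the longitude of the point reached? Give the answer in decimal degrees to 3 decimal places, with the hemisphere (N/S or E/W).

100.913°E

MAG9: φ = -74.92556°, λ = -154.91806°
δ = d/R = 5888.9/6372.8 = 0.924068 rad
φ₂ = arcsin(sin φ₁ cos δ + cos φ₁ sin δ cos θ)
   = arcsin(-0.96559·0.60258 + 0.26007·0.79806·-0.43837) = -42.28579°
λ₂ = λ₁ + atan2(sin θ sin δ cos φ₁, cos δ − sin φ₁ sin φ₂) = 100.91272°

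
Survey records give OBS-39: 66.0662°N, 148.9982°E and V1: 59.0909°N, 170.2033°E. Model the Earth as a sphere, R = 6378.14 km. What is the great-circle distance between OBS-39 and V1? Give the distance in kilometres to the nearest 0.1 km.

1325.3 km

Δφ = -6.9753°,  Δλ = 21.2051°
a = sin²(Δφ/2) + cos φ₁ cos φ₂ sin²(Δλ/2) = 0.010756
c = 2·arcsin(√a) = 0.207792 rad = 11.9056°
d = R·c = 6378.14 × 0.207792 = 1325.3 km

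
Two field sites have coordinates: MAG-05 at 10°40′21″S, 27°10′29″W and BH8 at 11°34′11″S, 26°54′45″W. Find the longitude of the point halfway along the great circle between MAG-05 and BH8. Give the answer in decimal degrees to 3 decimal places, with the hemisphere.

MAG-05: φ = -10.67250°, λ = -27.17472°
BH8: φ = -11.56972°, λ = -26.91250°
Bx = cos φ₂ cos Δλ = 0.979671,  By = cos φ₂ sin Δλ = 0.004484
φₘ = atan2(sin φ₁ + sin φ₂, √((cos φ₁ + Bx)² + By²)) = -11.12114°
λₘ = λ₁ + atan2(By, cos φ₁ + Bx) = -27.04381°

27.044°W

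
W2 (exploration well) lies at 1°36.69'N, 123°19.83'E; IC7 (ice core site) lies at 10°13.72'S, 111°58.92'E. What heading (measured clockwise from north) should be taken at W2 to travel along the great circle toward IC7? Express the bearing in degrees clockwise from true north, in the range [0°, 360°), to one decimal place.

W2: φ = +1.61150°, λ = +123.33050°
IC7: φ = -10.22867°, λ = +111.98200°
Δλ = -11.3485°
y = sin Δλ · cos φ₂ = -0.193649
x = cos φ₁ sin φ₂ − sin φ₁ cos φ₂ cos Δλ = -0.204641
θ = atan2(y, x) = -136.5809° → 223.4191° (mod 360°)

223.4°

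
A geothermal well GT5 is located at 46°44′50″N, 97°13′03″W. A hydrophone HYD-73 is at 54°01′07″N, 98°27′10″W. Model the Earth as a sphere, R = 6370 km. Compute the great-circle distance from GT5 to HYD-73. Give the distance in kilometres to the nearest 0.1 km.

813.1 km

GT5: φ = +46.74722°, λ = -97.21750°
HYD-73: φ = +54.01861°, λ = -98.45278°
Δφ = 7.2714°,  Δλ = -1.2353°
a = sin²(Δφ/2) + cos φ₁ cos φ₂ sin²(Δλ/2) = 0.004068
c = 2·arcsin(√a) = 0.127647 rad = 7.3136°
d = R·c = 6370 × 0.127647 = 813.1 km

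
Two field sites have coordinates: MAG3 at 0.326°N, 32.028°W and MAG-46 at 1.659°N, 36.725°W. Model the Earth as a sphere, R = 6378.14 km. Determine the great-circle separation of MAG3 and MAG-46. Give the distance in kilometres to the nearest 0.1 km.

Δφ = 1.3330°,  Δλ = -4.6970°
a = sin²(Δφ/2) + cos φ₁ cos φ₂ sin²(Δλ/2) = 0.001814
c = 2·arcsin(√a) = 0.085202 rad = 4.8817°
d = R·c = 6378.14 × 0.085202 = 543.4 km

543.4 km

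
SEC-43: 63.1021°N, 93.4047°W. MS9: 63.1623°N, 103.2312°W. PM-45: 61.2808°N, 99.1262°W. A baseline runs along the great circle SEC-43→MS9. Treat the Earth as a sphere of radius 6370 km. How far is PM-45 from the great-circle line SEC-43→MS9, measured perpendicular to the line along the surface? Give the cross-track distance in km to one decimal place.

215.6 km

δ₁₃ = central angle SEC-43→PM-45 = 0.056366 rad  (haversine)
θ₁₃ = bearing SEC-43→PM-45 = 238.247°,  θ₁₂ = bearing SEC-43→MS9 = 275.160°
dₓₜ = R·arcsin(sin δ₁₃ · sin(θ₁₃ − θ₁₂)) = 6370·arcsin(0.05634·sin(-36.913°)) = -215.574 km
|dₓₜ| = 215.574 km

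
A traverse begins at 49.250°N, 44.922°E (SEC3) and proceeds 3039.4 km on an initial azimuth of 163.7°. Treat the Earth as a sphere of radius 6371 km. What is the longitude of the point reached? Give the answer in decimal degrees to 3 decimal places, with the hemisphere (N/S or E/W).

δ = d/R = 3039.4/6371 = 0.477068 rad
φ₂ = arcsin(sin φ₁ cos δ + cos φ₁ sin δ cos θ)
   = arcsin(0.75756·0.88835 + 0.65276·0.45918·-0.95981) = 22.66204°
λ₂ = λ₁ + atan2(sin θ sin δ cos φ₁, cos δ − sin φ₁ sin φ₂) = 52.95006°

52.950°E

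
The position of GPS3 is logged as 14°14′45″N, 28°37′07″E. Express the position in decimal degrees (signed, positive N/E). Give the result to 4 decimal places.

lat: 14.2458° N → +14.2458°
lon: 28.6186° E → +28.6186°

+14.2458°, +28.6186°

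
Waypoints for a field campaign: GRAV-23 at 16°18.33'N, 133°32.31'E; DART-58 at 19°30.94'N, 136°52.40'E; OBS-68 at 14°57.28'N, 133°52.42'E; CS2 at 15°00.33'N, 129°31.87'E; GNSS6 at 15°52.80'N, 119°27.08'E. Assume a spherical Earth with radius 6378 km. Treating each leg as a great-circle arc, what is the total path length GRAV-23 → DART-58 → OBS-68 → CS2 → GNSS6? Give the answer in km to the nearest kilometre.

GRAV-23: φ = +16.30550°, λ = +133.53850°
DART-58: φ = +19.51567°, λ = +136.87333°
OBS-68: φ = +14.95467°, λ = +133.87367°
CS2: φ = +15.00550°, λ = +129.53117°
GNSS6: φ = +15.88000°, λ = +119.45133°
GRAV-23→DART-58: c = 0.078774 rad, d = 502.42 km
DART-58→OBS-68: c = 0.093997 rad, d = 599.51 km
OBS-68→CS2: c = 0.073219 rad, d = 466.99 km
CS2→GNSS6: c = 0.170243 rad, d = 1085.81 km
Total = 502.42 + 599.51 + 466.99 + 1085.81 = 2654.73 km

2655 km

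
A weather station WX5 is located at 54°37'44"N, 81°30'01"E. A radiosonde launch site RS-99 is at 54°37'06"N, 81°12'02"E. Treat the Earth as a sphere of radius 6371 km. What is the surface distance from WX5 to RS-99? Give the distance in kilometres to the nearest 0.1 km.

WX5: φ = +54.62889°, λ = +81.50028°
RS-99: φ = +54.61833°, λ = +81.20056°
Δφ = -0.0106°,  Δλ = -0.2997°
a = sin²(Δφ/2) + cos φ₁ cos φ₂ sin²(Δλ/2) = 0.000002
c = 2·arcsin(√a) = 0.003034 rad = 0.1738°
d = R·c = 6371 × 0.003034 = 19.3 km

19.3 km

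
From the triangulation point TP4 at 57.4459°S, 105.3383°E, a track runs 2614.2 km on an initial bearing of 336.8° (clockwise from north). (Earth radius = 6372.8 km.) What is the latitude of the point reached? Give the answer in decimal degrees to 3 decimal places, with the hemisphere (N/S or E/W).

35.150°S

δ = d/R = 2614.2/6372.8 = 0.410212 rad
φ₂ = arcsin(sin φ₁ cos δ + cos φ₁ sin δ cos θ)
   = arcsin(-0.84288·0.91704 + 0.53810·0.39880·0.91914) = -35.14961°
λ₂ = λ₁ + atan2(sin θ sin δ cos φ₁, cos δ − sin φ₁ sin φ₂) = 94.26046°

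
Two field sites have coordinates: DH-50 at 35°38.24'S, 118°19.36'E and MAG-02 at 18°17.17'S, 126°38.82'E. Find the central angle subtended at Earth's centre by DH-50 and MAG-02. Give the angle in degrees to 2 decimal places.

18.85°

DH-50: φ = -35.63733°, λ = +118.32267°
MAG-02: φ = -18.28617°, λ = +126.64700°
Δφ = 17.3512°,  Δλ = 8.3243°
a = sin²(Δφ/2) + cos φ₁ cos φ₂ sin²(Δλ/2) = 0.026818
c = 2·arcsin(√a) = 0.329004 rad = 18.8505°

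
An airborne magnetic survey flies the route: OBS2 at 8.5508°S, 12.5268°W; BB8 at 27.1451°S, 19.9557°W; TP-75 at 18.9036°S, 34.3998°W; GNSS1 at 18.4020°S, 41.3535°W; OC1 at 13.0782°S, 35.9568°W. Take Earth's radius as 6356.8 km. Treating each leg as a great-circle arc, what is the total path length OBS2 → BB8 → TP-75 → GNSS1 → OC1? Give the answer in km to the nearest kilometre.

OBS2→BB8: c = 0.346951 rad, d = 2205.50 km
BB8→TP-75: c = 0.272642 rad, d = 1733.13 km
TP-75→GNSS1: c = 0.115315 rad, d = 733.04 km
GNSS1→OC1: c = 0.129788 rad, d = 825.04 km
Total = 2205.50 + 1733.13 + 733.04 + 825.04 = 5496.70 km

5497 km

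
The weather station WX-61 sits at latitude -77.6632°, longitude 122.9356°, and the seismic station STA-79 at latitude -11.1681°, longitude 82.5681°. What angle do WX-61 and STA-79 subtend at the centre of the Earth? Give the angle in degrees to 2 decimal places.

Δφ = 66.4951°,  Δλ = -40.3675°
a = sin²(Δφ/2) + cos φ₁ cos φ₂ sin²(Δλ/2) = 0.325540
c = 2·arcsin(√a) = 1.214378 rad = 69.5787°

69.58°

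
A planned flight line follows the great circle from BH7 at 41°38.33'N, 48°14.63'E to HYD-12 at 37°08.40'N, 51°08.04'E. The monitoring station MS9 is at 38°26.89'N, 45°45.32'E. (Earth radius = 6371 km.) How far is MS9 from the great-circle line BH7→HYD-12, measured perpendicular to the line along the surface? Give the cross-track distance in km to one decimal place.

BH7: φ = +41.63883°, λ = +48.24383°
HYD-12: φ = +37.14000°, λ = +51.13400°
MS9: φ = +38.44817°, λ = +45.75533°
δ₁₃ = central angle BH7→MS9 = 0.064851 rad  (haversine)
θ₁₃ = bearing BH7→MS9 = 211.649°,  θ₁₂ = bearing BH7→HYD-12 = 152.667°
dₓₜ = R·arcsin(sin δ₁₃ · sin(θ₁₃ − θ₁₂)) = 6371·arcsin(0.06481·sin(58.982°)) = 354.021 km
|dₓₜ| = 354.021 km

354.0 km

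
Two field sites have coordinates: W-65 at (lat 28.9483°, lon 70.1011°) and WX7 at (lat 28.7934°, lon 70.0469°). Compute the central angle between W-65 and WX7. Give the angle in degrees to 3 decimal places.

0.162°

Δφ = -0.1549°,  Δλ = -0.0542°
a = sin²(Δφ/2) + cos φ₁ cos φ₂ sin²(Δλ/2) = 0.000002
c = 2·arcsin(√a) = 0.002828 rad = 0.1620°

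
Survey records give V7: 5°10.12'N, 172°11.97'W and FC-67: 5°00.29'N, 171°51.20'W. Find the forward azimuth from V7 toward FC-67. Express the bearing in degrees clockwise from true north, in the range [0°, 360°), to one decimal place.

115.4°

V7: φ = +5.16867°, λ = -172.19950°
FC-67: φ = +5.00483°, λ = -171.85333°
Δλ = 0.3462°
y = sin Δλ · cos φ₂ = 0.006019
x = cos φ₁ sin φ₂ − sin φ₁ cos φ₂ cos Δλ = -0.002858
θ = atan2(y, x) = 115.3993° → 115.3993° (mod 360°)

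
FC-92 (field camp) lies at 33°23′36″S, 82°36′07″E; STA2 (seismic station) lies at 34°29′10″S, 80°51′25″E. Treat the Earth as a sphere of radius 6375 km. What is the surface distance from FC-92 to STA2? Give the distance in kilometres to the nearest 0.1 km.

FC-92: φ = -33.39333°, λ = +82.60194°
STA2: φ = -34.48611°, λ = +80.85694°
Δφ = -1.0928°,  Δλ = -1.7450°
a = sin²(Δφ/2) + cos φ₁ cos φ₂ sin²(Δλ/2) = 0.000251
c = 2·arcsin(√a) = 0.031656 rad = 1.8138°
d = R·c = 6375 × 0.031656 = 201.8 km

201.8 km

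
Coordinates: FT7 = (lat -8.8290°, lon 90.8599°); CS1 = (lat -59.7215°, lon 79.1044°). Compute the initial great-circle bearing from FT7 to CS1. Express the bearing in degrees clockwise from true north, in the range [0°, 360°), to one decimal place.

187.5°

Δλ = -11.7555°
y = sin Δλ · cos φ₂ = -0.102724
x = cos φ₁ sin φ₂ − sin φ₁ cos φ₂ cos Δλ = -0.777587
θ = atan2(y, x) = -172.4744° → 187.5256° (mod 360°)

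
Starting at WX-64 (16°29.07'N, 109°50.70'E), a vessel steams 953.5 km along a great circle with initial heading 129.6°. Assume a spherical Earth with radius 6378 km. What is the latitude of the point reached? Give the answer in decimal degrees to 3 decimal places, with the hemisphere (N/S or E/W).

WX-64: φ = +16.48450°, λ = +109.84500°
δ = d/R = 953.5/6378 = 0.149498 rad
φ₂ = arcsin(sin φ₁ cos δ + cos φ₁ sin δ cos θ)
   = arcsin(0.28376·0.98885 + 0.95890·0.14894·-0.63742) = 10.92676°
λ₂ = λ₁ + atan2(sin θ sin δ cos φ₁, cos δ − sin φ₁ sin φ₂) = 116.55712°

10.927°N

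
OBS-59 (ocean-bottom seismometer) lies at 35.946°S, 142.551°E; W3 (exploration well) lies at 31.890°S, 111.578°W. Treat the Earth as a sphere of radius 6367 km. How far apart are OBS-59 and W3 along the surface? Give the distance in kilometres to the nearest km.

9222 km

Δφ = 4.0560°,  Δλ = 105.8710°
a = sin²(Δφ/2) + cos φ₁ cos φ₂ sin²(Δλ/2) = 0.438930
c = 2·arcsin(√a) = 1.448351 rad = 82.9844°
d = R·c = 6367 × 1.448351 = 9221.7 km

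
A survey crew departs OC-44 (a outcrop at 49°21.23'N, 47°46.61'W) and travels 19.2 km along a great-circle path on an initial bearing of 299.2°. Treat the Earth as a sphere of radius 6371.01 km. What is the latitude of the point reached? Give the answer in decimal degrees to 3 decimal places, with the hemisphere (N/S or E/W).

OC-44: φ = +49.35383°, λ = -47.77683°
δ = d/R = 19.2/6371.01 = 0.003014 rad
φ₂ = arcsin(sin φ₁ cos δ + cos φ₁ sin δ cos θ)
   = arcsin(0.75875·1.00000 + 0.65139·0.00301·0.48786) = 49.43784°
λ₂ = λ₁ + atan2(sin θ sin δ cos φ₁, cos δ − sin φ₁ sin φ₂) = -48.00862°

49.438°N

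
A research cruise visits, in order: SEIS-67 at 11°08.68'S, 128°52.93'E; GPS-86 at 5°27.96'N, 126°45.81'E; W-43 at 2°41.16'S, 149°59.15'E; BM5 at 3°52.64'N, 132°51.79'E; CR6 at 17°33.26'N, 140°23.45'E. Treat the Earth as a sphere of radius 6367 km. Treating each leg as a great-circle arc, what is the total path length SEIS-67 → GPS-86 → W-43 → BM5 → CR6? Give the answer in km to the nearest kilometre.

8356 km

SEIS-67: φ = -11.14467°, λ = +128.88217°
GPS-86: φ = +5.46600°, λ = +126.76350°
W-43: φ = -2.68600°, λ = +149.98583°
BM5: φ = +3.87733°, λ = +132.86317°
CR6: φ = +17.55433°, λ = +140.39083°
SEIS-67→GPS-86: c = 0.292237 rad, d = 1860.67 km
GPS-86→W-43: c = 0.429116 rad, d = 2732.18 km
W-43→BM5: c = 0.319881 rad, d = 2036.68 km
BM5→CR6: c = 0.271215 rad, d = 1726.83 km
Total = 1860.67 + 2732.18 + 2036.68 + 1726.83 = 8356.37 km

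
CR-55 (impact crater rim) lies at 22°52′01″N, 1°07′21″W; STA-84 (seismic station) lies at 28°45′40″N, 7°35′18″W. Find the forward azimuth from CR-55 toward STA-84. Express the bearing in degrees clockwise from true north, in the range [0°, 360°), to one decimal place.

316.7°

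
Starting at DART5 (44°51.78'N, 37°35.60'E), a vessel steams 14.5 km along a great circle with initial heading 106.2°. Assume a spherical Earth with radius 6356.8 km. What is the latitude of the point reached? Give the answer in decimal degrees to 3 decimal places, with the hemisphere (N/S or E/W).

DART5: φ = +44.86300°, λ = +37.59333°
δ = d/R = 14.5/6356.8 = 0.002281 rad
φ₂ = arcsin(sin φ₁ cos δ + cos φ₁ sin δ cos θ)
   = arcsin(0.70541·1.00000 + 0.70880·0.00228·-0.27899) = 44.82640°
λ₂ = λ₁ + atan2(sin θ sin δ cos φ₁, cos δ − sin φ₁ sin φ₂) = 37.77029°

44.826°N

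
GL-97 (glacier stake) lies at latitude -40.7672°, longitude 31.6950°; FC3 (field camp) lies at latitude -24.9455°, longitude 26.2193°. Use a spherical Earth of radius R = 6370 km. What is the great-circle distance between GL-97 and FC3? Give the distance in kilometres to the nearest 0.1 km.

Δφ = 15.8217°,  Δλ = -5.4757°
a = sin²(Δφ/2) + cos φ₁ cos φ₂ sin²(Δλ/2) = 0.020509
c = 2·arcsin(√a) = 0.287410 rad = 16.4674°
d = R·c = 6370 × 0.287410 = 1830.8 km

1830.8 km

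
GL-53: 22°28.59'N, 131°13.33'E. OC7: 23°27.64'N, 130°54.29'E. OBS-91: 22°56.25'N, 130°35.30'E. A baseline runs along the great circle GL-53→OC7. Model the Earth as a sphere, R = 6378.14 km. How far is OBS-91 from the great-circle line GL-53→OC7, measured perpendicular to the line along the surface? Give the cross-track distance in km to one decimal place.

47.7 km

GL-53: φ = +22.47650°, λ = +131.22217°
OC7: φ = +23.46067°, λ = +130.90483°
OBS-91: φ = +22.93750°, λ = +130.58833°
δ₁₃ = central angle GL-53→OBS-91 = 0.012995 rad  (haversine)
θ₁₃ = bearing GL-53→OBS-91 = 308.375°,  θ₁₂ = bearing GL-53→OC7 = 343.527°
dₓₜ = R·arcsin(sin δ₁₃ · sin(θ₁₃ − θ₁₂)) = 6378.14·arcsin(0.01299·sin(-35.152°)) = -47.720 km
|dₓₜ| = 47.720 km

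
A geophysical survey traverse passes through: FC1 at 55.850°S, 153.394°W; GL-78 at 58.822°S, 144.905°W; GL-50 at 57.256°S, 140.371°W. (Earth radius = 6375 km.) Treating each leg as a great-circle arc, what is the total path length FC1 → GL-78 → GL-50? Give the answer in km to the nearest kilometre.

FC1→GL-78: c = 0.095209 rad, d = 606.96 km
GL-78→GL-50: c = 0.050001 rad, d = 318.75 km
Total = 606.96 + 318.75 = 925.71 km

926 km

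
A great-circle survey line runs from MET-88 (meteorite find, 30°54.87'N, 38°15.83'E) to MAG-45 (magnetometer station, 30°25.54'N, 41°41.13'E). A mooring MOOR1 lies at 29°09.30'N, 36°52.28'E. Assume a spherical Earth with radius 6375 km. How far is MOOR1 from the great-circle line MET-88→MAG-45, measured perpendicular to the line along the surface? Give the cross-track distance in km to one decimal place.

212.9 km

MET-88: φ = +30.91450°, λ = +38.26383°
MAG-45: φ = +30.42567°, λ = +41.68550°
MOOR1: φ = +29.15500°, λ = +36.87133°
δ₁₃ = central angle MET-88→MOOR1 = 0.037225 rad  (haversine)
θ₁₃ = bearing MET-88→MOOR1 = 214.768°,  θ₁₂ = bearing MET-88→MAG-45 = 98.555°
dₓₜ = R·arcsin(sin δ₁₃ · sin(θ₁₃ − θ₁₂)) = 6375·arcsin(0.03722·sin(116.213°)) = 212.892 km
|dₓₜ| = 212.892 km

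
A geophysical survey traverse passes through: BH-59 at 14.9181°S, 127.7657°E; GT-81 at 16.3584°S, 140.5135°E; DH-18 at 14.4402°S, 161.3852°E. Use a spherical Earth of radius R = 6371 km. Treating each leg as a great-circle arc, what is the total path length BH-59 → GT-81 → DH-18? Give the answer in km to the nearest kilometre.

BH-59→GT-81: c = 0.215686 rad, d = 1374.13 km
GT-81→DH-18: c = 0.352636 rad, d = 2246.64 km
Total = 1374.13 + 2246.64 = 3620.78 km

3621 km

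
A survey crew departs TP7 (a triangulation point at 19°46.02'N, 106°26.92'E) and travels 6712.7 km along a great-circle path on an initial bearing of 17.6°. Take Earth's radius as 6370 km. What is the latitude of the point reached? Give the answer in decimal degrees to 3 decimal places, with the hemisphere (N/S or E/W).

71.254°N

TP7: φ = +19.76700°, λ = +106.44867°
δ = d/R = 6712.7/6370 = 1.053799 rad
φ₂ = arcsin(sin φ₁ cos δ + cos φ₁ sin δ cos θ)
   = arcsin(0.33820·0.49427 + 0.94108·0.86931·0.95319) = 71.25369°
λ₂ = λ₁ + atan2(sin θ sin δ cos φ₁, cos δ − sin φ₁ sin φ₂) = 161.32281°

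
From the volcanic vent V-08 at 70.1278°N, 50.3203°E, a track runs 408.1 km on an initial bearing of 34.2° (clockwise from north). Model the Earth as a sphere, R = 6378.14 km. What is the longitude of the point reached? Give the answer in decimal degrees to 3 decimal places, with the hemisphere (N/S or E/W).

57.397°E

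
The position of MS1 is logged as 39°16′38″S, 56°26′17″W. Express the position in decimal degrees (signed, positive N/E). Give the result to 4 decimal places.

-39.2772°, -56.4381°

lat: 39.2772° S → -39.2772°
lon: 56.4381° W → -56.4381°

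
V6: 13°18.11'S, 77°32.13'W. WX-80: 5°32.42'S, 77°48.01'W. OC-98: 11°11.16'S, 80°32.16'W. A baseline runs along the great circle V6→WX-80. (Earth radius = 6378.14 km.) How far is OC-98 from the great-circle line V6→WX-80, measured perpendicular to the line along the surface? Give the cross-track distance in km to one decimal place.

V6: φ = -13.30183°, λ = -77.53550°
WX-80: φ = -5.54033°, λ = -77.80017°
OC-98: φ = -11.18600°, λ = -80.53600°
δ₁₃ = central angle V6→OC-98 = 0.063107 rad  (haversine)
θ₁₃ = bearing V6→OC-98 = 305.487°,  θ₁₂ = bearing V6→WX-80 = 358.050°
dₓₜ = R·arcsin(sin δ₁₃ · sin(θ₁₃ − θ₁₂)) = 6378.14·arcsin(0.06306·sin(-52.563°)) = -319.518 km
|dₓₜ| = 319.518 km

319.5 km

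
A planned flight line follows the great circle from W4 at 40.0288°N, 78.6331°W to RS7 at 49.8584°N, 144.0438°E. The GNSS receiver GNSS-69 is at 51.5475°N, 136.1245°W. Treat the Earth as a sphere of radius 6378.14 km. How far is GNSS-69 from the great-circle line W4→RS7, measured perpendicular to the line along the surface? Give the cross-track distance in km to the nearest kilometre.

1952 km

δ₁₃ = central angle W4→GNSS-69 = 0.708109 rad  (haversine)
θ₁₃ = bearing W4→GNSS-69 = 306.263°,  θ₁₂ = bearing W4→RS7 = 333.853°
dₓₜ = R·arcsin(sin δ₁₃ · sin(θ₁₃ − θ₁₂)) = 6378.14·arcsin(0.65040·sin(-27.591°)) = -1951.619 km
|dₓₜ| = 1951.619 km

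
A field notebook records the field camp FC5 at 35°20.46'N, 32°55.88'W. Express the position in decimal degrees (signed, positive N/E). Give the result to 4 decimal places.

+35.3410°, -32.9313°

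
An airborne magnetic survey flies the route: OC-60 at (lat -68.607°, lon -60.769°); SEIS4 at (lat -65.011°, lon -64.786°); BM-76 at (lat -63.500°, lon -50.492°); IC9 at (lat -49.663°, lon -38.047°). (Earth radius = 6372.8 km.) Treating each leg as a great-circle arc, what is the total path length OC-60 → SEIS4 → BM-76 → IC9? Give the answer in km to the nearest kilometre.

OC-60→SEIS4: c = 0.068533 rad, d = 436.75 km
SEIS4→BM-76: c = 0.111262 rad, d = 709.05 km
BM-76→IC9: c = 0.268410 rad, d = 1710.52 km
Total = 436.75 + 709.05 + 1710.52 = 2856.32 km

2856 km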